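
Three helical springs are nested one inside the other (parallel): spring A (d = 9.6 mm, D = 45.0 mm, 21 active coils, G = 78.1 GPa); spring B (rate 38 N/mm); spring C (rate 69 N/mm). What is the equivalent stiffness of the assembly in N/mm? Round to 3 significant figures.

k_A = Gd⁴/(8D³N_a) = (78.1×10³)(9.6⁴)/(8·45.0³·21) = 43.33 N/mm
Parallel: k_eq = 43.33 + 38 + 69 = 150.33 N/mm

150 N/mm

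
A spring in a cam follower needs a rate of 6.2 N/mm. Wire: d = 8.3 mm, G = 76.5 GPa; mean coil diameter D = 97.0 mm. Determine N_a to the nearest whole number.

8

N_a = Gd⁴/(8D³k) = (76.5×10³ × 8.3⁴)/(8 × 97.0³ × 6.2)
    = 3.63056e+08 / 4.52686e+07 = 8.02 → 8 coils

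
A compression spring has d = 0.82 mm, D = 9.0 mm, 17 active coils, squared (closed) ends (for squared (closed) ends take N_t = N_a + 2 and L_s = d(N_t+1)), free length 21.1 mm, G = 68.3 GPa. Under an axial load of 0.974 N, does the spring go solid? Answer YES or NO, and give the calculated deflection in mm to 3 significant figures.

NO, δ = 3.13 mm

k = Gd⁴/(8D³N_a) = (68.3×10³)(0.82⁴)/(8·9.0³·17) = 0.31147 N/mm
N_t = 19; L_s = 0.82·20 = 16.4 mm; δ_solid = L₀ − L_s = 21.1 − 16.4 = 4.7 mm
δ = F/k = 0.974/0.31147 = 3.1272 mm
δ < δ_solid → spring does not go solid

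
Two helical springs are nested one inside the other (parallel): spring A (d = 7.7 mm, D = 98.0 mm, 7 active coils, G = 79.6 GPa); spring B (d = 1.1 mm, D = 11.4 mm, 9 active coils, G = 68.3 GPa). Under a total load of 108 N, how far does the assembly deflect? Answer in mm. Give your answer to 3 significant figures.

k_A = Gd⁴/(8D³N_a) = (79.6×10³)(7.7⁴)/(8·98.0³·7) = 5.309 N/mm
k_B = Gd⁴/(8D³N_a) = (68.3×10³)(1.1⁴)/(8·11.4³·9) = 0.93744 N/mm
Parallel: k_eq = 5.309 + 0.93744 = 6.2464 N/mm
δ = F/k_eq = 108/6.2464 = 17.29 mm

17.3 mm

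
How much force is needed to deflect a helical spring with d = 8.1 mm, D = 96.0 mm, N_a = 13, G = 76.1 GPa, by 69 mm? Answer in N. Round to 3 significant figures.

k = Gd⁴/(8D³N_a) = (76.1×10³)(8.1⁴)/(8·96.0³·13) = 3.5602 N/mm
F = k·δ = 3.5602 × 69 = 245.66 N

246 N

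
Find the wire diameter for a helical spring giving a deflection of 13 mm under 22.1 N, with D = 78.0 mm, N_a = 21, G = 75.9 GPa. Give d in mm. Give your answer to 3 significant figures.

6.50 mm

Required rate k = F/δ = 22.1/13 = 1.7 N/mm
d = (8D³N_a·k / G)^(1/4) = (8·78.0³·21·1.7 / (75.9×10³))^0.25
  = (1785.7)^0.25 = 6.5005 mm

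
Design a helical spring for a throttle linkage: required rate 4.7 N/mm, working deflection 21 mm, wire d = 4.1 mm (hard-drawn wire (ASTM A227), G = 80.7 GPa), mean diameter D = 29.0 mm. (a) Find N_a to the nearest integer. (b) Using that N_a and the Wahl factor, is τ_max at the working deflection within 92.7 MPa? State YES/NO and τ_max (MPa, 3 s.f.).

N_a = Gd⁴/(8D³k) = (80.7×10³)(4.1⁴)/(8·29.0³·4.7) = 24.87 → N_a = 25
Actual rate k = Gd⁴/(8D³·25) = 4.675 N/mm
Working load F = kδ = 4.675·21 = 98.176 N
C = 29.0/4.1 = 7.0732; K_W = (4C−1)/(4C−4)+0.615/C = 1.2104
τ_max = K_W·8FD/(πd³) = 1.2104·105.19 = 127.33 MPa
τ_max > 92.7 MPa → exceeds allowable

(a) 25 coils; (b) NO, τ_max = 127 MPa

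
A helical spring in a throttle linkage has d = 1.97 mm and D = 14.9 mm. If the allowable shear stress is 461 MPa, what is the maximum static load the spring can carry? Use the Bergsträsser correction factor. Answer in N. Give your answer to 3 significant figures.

78.5 N

C = D/d = 14.9/1.97 = 7.5635
K_B = (4C+2)/(4C−3) = 32.254/27.254 = 1.1835
τ_max = K·8FD/(πd³) → F_max = τ_allow·πd³/(8DK)
F_max = 461·π·1.97³/(8·14.9·1.1835) = 11073/141.07 = 78.491 N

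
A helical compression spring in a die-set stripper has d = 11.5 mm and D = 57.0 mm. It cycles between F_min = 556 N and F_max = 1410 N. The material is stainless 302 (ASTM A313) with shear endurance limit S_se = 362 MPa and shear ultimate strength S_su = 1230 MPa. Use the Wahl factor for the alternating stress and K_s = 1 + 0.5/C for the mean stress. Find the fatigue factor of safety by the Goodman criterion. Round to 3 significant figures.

C = D/d = 57.0/11.5 = 4.9565; K_W = (4C−1)/(4C−4)+0.615/C = 1.3136; K_s = 1+0.5/C = 1.1009
F_a = (F_max−F_min)/2 = 427 N; F_m = (F_max+F_min)/2 = 983 N
τ_a = K_W·8F_aD/(πd³) = 1.3136 × 40.752 = 53.533 MPa
τ_m = K_s·8F_mD/(πd³) = 1.1009 × 93.816 = 103.28 MPa
Goodman: 1/n_f = τ_a/S_se + τ_m/S_su = 53.533/362 + 103.28/1230 = 0.14788 + 0.08397 = 0.23185
n_f = 1/0.23185 = 4.313

4.31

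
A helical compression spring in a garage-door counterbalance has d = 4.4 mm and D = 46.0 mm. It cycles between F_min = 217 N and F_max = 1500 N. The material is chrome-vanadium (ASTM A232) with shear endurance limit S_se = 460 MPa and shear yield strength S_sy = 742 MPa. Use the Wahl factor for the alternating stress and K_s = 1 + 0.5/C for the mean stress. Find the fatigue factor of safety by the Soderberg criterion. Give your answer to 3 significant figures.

0.260

C = D/d = 46.0/4.4 = 10.4545; K_W = (4C−1)/(4C−4)+0.615/C = 1.1382; K_s = 1+0.5/C = 1.0478
F_a = (F_max−F_min)/2 = 641.5 N; F_m = (F_max+F_min)/2 = 858.5 N
τ_a = K_W·8F_aD/(πd³) = 1.1382 × 882.14 = 1004 MPa
τ_m = K_s·8F_mD/(πd³) = 1.0478 × 1180.5 = 1237 MPa
Soderberg: 1/n_f = τ_a/S_se + τ_m/S_sy = 1004/460 + 1237/742 = 2.18263 + 1.66711 = 3.8497
n_f = 1/3.8497 = 0.2598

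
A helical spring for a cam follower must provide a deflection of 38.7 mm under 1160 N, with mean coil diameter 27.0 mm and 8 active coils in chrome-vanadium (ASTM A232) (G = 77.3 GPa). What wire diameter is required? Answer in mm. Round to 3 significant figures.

Required rate k = F/δ = 1160/38.7 = 29.974 N/mm
d = (8D³N_a·k / G)^(1/4) = (8·27.0³·8·29.974 / (77.3×10³))^0.25
  = (488.47)^0.25 = 4.7012 mm

4.70 mm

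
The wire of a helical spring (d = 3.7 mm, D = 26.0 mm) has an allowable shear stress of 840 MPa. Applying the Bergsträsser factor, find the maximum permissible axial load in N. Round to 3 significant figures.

C = D/d = 26.0/3.7 = 7.0270
K_B = (4C+2)/(4C−3) = 30.108/25.108 = 1.1991
τ_max = K·8FD/(πd³) → F_max = τ_allow·πd³/(8DK)
F_max = 840·π·3.7³/(8·26.0·1.1991) = 1.3367e+05/249.42 = 535.92 N

536 N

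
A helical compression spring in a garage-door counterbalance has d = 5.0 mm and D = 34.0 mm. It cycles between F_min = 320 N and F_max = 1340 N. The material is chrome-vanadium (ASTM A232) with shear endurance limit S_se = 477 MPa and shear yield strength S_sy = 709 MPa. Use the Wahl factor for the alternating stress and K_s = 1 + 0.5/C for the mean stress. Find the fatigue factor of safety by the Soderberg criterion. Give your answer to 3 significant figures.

C = D/d = 34.0/5.0 = 6.8000; K_W = (4C−1)/(4C−4)+0.615/C = 1.2198; K_s = 1+0.5/C = 1.0735
F_a = (F_max−F_min)/2 = 510 N; F_m = (F_max+F_min)/2 = 830 N
τ_a = K_W·8F_aD/(πd³) = 1.2198 × 353.25 = 430.87 MPa
τ_m = K_s·8F_mD/(πd³) = 1.0735 × 574.89 = 617.16 MPa
Soderberg: 1/n_f = τ_a/S_se + τ_m/S_sy = 430.87/477 + 617.16/709 = 0.90330 + 0.87047 = 1.7738
n_f = 1/1.7738 = 0.5638

0.564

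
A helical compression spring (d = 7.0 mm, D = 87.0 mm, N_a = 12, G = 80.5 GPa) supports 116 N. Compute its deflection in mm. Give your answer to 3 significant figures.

k = Gd⁴/(8D³N_a) = (80.5×10³)(7.0⁴)/(8·87.0³·12) = 3.0574 N/mm
δ = F/k = 116 / 3.0574 = 37.94 mm

37.9 mm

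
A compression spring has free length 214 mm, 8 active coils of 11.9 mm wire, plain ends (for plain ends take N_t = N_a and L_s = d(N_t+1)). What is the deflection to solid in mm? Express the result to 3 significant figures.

107 mm

N_t = 8; L_s = 11.9·9 = 107.1 mm
δ_solid = L₀ − L_s = 214 − 107.1 = 106.9 mm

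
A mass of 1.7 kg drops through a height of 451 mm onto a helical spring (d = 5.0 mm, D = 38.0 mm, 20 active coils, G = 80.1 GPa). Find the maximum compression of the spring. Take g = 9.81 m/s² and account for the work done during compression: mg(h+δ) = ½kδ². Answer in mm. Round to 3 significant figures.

54.4 mm

k = Gd⁴/(8D³N_a) = (80.1×10³)(5.0⁴)/(8·38.0³·20) = 5.7022 N/mm
W = mg = 1.7 × 9.81 = 16.677 N
½kδ² − Wδ − Wh = 0 → δ = (W + √(W² + 2kWh))/k
δ = (16.677 + √(278.12 + 85776.1))/5.7022 = (16.677 + 293.35)/5.7022 = 54.37 mm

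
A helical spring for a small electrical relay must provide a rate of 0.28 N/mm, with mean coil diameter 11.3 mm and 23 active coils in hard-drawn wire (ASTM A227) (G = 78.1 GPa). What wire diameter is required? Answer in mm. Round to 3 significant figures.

d = (8D³N_a·k / G)^(1/4) = (8·11.3³·23·0.28 / (78.1×10³))^0.25
  = (0.95183)^0.25 = 0.9877 mm

0.988 mm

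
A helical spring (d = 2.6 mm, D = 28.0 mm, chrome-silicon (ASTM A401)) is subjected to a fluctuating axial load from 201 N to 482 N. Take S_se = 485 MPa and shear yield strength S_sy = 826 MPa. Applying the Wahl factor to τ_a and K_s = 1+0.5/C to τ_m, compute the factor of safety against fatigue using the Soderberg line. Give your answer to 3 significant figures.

C = D/d = 28.0/2.6 = 10.7692; K_W = (4C−1)/(4C−4)+0.615/C = 1.1339; K_s = 1+0.5/C = 1.0464
F_a = (F_max−F_min)/2 = 140.5 N; F_m = (F_max+F_min)/2 = 341.5 N
τ_a = K_W·8F_aD/(πd³) = 1.1339 × 569.97 = 646.28 MPa
τ_m = K_s·8F_mD/(πd³) = 1.0464 × 1385.4 = 1449.7 MPa
Soderberg: 1/n_f = τ_a/S_se + τ_m/S_sy = 646.28/485 + 1449.7/826 = 1.33254 + 1.75509 = 3.0876
n_f = 1/3.0876 = 0.3239

0.324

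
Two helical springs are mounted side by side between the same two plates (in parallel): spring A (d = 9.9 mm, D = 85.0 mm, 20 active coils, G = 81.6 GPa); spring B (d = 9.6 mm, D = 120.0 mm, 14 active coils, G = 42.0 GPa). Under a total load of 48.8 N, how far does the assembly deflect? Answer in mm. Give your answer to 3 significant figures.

4.97 mm

k_A = Gd⁴/(8D³N_a) = (81.6×10³)(9.9⁴)/(8·85.0³·20) = 7.9773 N/mm
k_B = Gd⁴/(8D³N_a) = (42.0×10³)(9.6⁴)/(8·120.0³·14) = 1.8432 N/mm
Parallel: k_eq = 7.9773 + 1.8432 = 9.8205 N/mm
δ = F/k_eq = 48.8/9.8205 = 4.9692 mm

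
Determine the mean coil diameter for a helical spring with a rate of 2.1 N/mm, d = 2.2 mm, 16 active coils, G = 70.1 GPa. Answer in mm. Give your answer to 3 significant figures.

18.3 mm

D = (Gd⁴/(8N_a·k))^(1/3) = (70.1×10³·2.2⁴/(8·16·2.1))^(1/3)
  = (6109.13)^(1/3) = 18.2807 mm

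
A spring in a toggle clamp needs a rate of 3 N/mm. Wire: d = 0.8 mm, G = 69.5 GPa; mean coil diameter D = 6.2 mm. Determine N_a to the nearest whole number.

5

N_a = Gd⁴/(8D³k) = (69.5×10³ × 0.8⁴)/(8 × 6.2³ × 3)
    = 28467.2 / 5719.87 = 4.977 → 5 coils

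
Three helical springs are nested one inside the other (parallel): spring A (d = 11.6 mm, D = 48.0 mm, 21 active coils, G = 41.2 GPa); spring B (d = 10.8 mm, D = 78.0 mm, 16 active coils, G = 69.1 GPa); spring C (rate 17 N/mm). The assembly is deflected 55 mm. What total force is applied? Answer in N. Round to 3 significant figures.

3990 N

k_A = Gd⁴/(8D³N_a) = (41.2×10³)(11.6⁴)/(8·48.0³·21) = 40.151 N/mm
k_B = Gd⁴/(8D³N_a) = (69.1×10³)(10.8⁴)/(8·78.0³·16) = 15.477 N/mm
Parallel: k_eq = 40.151 + 15.477 + 17 = 72.628 N/mm
F = k_eq·δ = 72.628·55 = 3994.5 N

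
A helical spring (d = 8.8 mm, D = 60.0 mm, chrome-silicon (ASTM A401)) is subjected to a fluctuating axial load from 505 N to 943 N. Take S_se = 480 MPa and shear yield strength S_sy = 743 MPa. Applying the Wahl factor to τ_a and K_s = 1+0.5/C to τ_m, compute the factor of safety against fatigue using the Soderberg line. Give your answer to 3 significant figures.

C = D/d = 60.0/8.8 = 6.8182; K_W = (4C−1)/(4C−4)+0.615/C = 1.2191; K_s = 1+0.5/C = 1.0733
F_a = (F_max−F_min)/2 = 219 N; F_m = (F_max+F_min)/2 = 724 N
τ_a = K_W·8F_aD/(πd³) = 1.2191 × 49.101 = 59.859 MPa
τ_m = K_s·8F_mD/(πd³) = 1.0733 × 162.32 = 174.23 MPa
Soderberg: 1/n_f = τ_a/S_se + τ_m/S_sy = 59.859/480 + 174.23/743 = 0.12471 + 0.23449 = 0.3592
n_f = 1/0.3592 = 2.784

2.78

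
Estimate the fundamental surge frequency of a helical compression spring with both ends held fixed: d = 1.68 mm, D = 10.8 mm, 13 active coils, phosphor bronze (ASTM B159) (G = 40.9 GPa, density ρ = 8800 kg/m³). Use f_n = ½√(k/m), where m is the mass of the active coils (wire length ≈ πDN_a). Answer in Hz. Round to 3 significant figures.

269 Hz

k = Gd⁴/(8D³N_a) = (40.9×10³)(1.68⁴)/(8·10.8³·13) = 2.4869 N/mm = 2486.9 N/m
Wire length L = πDN_a = π·10.8·13 = 441.08 mm
m = ρ·(πd²/4)·L = 8800 × 2.2167×10⁻⁶ m² × 0.44108 m = 0.0086042 kg
f_n = ½√(k/m) = 0.5·√(2486.9/0.0086042) = 0.5·√(2.8903e+05) = 268.81 Hz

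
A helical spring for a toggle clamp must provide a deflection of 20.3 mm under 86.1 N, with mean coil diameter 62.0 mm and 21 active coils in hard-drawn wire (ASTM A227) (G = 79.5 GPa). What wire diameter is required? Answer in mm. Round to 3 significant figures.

Required rate k = F/δ = 86.1/20.3 = 4.2414 N/mm
d = (8D³N_a·k / G)^(1/4) = (8·62.0³·21·4.2414 / (79.5×10³))^0.25
  = (2136.1)^0.25 = 6.7984 mm

6.80 mm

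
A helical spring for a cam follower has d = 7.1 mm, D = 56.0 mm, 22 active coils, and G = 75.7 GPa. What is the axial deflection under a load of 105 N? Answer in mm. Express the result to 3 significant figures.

k = Gd⁴/(8D³N_a) = (75.7×10³)(7.1⁴)/(8·56.0³·22) = 6.2238 N/mm
δ = F/k = 105 / 6.2238 = 16.871 mm

16.9 mm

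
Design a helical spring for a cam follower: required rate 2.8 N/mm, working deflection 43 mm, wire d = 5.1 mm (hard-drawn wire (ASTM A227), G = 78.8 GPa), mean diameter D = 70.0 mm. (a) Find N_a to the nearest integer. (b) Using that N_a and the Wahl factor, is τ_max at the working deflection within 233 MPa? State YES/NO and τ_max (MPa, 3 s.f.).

(a) 7 coils; (b) YES, τ_max = 177 MPa

N_a = Gd⁴/(8D³k) = (78.8×10³)(5.1⁴)/(8·70.0³·2.8) = 6.938 → N_a = 7
Actual rate k = Gd⁴/(8D³·7) = 2.7754 N/mm
Working load F = kδ = 2.7754·43 = 119.34 N
C = 70.0/5.1 = 13.7255; K_W = (4C−1)/(4C−4)+0.615/C = 1.1037
τ_max = K_W·8FD/(πd³) = 1.1037·160.37 = 177.01 MPa
τ_max ≤ 233 MPa → acceptable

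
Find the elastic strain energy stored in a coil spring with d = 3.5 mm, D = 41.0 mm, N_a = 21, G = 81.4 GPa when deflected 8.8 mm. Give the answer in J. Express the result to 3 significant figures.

k = Gd⁴/(8D³N_a) = (81.4×10³)(3.5⁴)/(8·41.0³·21) = 1.055 N/mm
U = ½kδ² = 0.5 × 1.055 × 8.8² = 40.848 N·mm = 0.040848 J

0.0408 J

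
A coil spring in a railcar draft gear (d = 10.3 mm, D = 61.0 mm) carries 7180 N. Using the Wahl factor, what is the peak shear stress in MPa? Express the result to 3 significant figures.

Spring index C = D/d = 61.0/10.3 = 5.9223
K_W = (4C−1)/(4C−4) + 0.615/C = 22.689/19.689 + 0.1038 = 1.2562
τ₀ = 8FD/(πd³) = 8·7180·61.0/(π·10.3³) = 3.50384e+06/3432.9 = 1020.7 MPa
τ_max = K·τ₀ = 1.2562 × 1020.7 = 1282.2 MPa

1280 MPa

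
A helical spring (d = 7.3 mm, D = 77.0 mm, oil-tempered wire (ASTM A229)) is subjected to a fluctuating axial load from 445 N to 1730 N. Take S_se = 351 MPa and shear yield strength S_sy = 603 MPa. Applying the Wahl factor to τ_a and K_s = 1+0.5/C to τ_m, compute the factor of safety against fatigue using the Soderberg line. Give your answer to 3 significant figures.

C = D/d = 77.0/7.3 = 10.5479; K_W = (4C−1)/(4C−4)+0.615/C = 1.1369; K_s = 1+0.5/C = 1.0474
F_a = (F_max−F_min)/2 = 642.5 N; F_m = (F_max+F_min)/2 = 1087.5 N
τ_a = K_W·8F_aD/(πd³) = 1.1369 × 323.84 = 368.16 MPa
τ_m = K_s·8F_mD/(πd³) = 1.0474 × 548.14 = 574.12 MPa
Soderberg: 1/n_f = τ_a/S_se + τ_m/S_sy = 368.16/351 + 574.12/603 = 1.04890 + 0.95211 = 2.001
n_f = 1/2.001 = 0.4997

0.500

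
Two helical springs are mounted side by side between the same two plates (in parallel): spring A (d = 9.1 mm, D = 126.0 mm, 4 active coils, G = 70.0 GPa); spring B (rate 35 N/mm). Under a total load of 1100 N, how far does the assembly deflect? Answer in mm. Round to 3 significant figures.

25.9 mm

k_A = Gd⁴/(8D³N_a) = (70.0×10³)(9.1⁴)/(8·126.0³·4) = 7.499 N/mm
Parallel: k_eq = 7.499 + 35 = 42.499 N/mm
δ = F/k_eq = 1100/42.499 = 25.883 mm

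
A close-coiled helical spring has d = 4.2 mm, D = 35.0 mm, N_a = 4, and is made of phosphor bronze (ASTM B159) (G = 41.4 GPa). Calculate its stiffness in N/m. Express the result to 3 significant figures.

9390 N/m

k = Gd⁴/(8D³N_a) = (41.4×10³ × 4.2⁴) / (8 × 35.0³ × 4)
  = 1.28824e+07 / 1.372e+06 = 9.3895 N/mm = 9389.5 N/m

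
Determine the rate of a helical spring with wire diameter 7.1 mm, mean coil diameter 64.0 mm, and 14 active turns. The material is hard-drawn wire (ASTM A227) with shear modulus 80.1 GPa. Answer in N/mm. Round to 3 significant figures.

k = Gd⁴/(8D³N_a) = (80.1×10³ × 7.1⁴) / (8 × 64.0³ × 14)
  = 2.03548e+08 / 2.93601e+07 = 6.9328 N/mm

6.93 N/mm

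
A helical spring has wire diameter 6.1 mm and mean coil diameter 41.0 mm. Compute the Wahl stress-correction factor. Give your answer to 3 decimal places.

1.223

C = D/d = 41.0/6.1 = 6.7213
K_W = (4C−1)/(4C−4) + 0.615/C = 25.885/22.885 + 0.0915 = 1.2226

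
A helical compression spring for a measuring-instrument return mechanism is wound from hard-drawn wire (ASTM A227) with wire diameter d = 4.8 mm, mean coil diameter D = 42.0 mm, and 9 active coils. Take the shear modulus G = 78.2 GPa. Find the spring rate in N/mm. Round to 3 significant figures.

7.78 N/mm

k = Gd⁴/(8D³N_a) = (78.2×10³ × 4.8⁴) / (8 × 42.0³ × 9)
  = 4.15118e+07 / 5.33434e+06 = 7.782 N/mm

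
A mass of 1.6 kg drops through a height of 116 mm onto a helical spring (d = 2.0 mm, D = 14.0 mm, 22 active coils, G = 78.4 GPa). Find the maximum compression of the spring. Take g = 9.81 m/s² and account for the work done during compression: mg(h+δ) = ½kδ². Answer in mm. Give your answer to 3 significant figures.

k = Gd⁴/(8D³N_a) = (78.4×10³)(2.0⁴)/(8·14.0³·22) = 2.5974 N/mm
W = mg = 1.6 × 9.81 = 15.696 N
½kδ² − Wδ − Wh = 0 → δ = (W + √(W² + 2kWh))/k
δ = (15.696 + √(246.36 + 9458.37))/2.5974 = (15.696 + 98.513)/2.5974 = 43.97 mm

44.0 mm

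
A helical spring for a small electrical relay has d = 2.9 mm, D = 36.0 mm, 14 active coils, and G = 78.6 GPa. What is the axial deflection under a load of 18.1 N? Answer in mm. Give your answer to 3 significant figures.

17.0 mm

k = Gd⁴/(8D³N_a) = (78.6×10³)(2.9⁴)/(8·36.0³·14) = 1.0639 N/mm
δ = F/k = 18.1 / 1.0639 = 17.013 mm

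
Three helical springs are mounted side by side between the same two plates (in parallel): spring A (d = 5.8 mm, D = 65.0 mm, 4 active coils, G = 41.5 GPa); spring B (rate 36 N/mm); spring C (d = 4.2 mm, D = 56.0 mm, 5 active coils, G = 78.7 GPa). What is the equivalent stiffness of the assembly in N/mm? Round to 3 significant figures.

44.8 N/mm

k_A = Gd⁴/(8D³N_a) = (41.5×10³)(5.8⁴)/(8·65.0³·4) = 5.344 N/mm
k_C = Gd⁴/(8D³N_a) = (78.7×10³)(4.2⁴)/(8·56.0³·5) = 3.4862 N/mm
Parallel: k_eq = 5.344 + 36 + 3.4862 = 44.83 N/mm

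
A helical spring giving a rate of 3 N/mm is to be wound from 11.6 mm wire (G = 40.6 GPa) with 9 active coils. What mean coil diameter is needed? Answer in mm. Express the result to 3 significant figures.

150 mm

D = (Gd⁴/(8N_a·k))^(1/3) = (40.6×10³·11.6⁴/(8·9·3))^(1/3)
  = (3.40333e+06)^(1/3) = 150.4186 mm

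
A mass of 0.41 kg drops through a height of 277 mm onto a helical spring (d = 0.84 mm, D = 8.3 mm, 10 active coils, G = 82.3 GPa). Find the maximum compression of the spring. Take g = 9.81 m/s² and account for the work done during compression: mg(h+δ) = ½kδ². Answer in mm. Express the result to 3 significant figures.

k = Gd⁴/(8D³N_a) = (82.3×10³)(0.84⁴)/(8·8.3³·10) = 0.89576 N/mm
W = mg = 0.41 × 9.81 = 4.0221 N
½kδ² − Wδ − Wh = 0 → δ = (W + √(W² + 2kWh))/k
δ = (4.0221 + √(16.177 + 1995.98))/0.89576 = (4.0221 + 44.857)/0.89576 = 54.567 mm

54.6 mm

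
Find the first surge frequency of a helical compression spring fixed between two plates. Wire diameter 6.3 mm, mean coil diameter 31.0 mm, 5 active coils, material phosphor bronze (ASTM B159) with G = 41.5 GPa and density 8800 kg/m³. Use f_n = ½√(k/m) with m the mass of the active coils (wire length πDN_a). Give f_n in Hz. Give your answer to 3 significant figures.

k = Gd⁴/(8D³N_a) = (41.5×10³)(6.3⁴)/(8·31.0³·5) = 54.861 N/mm = 54861 N/m
Wire length L = πDN_a = π·31.0·5 = 486.95 mm
m = ρ·(πd²/4)·L = 8800 × 31.172×10⁻⁶ m² × 0.48695 m = 0.13358 kg
f_n = ½√(k/m) = 0.5·√(54861/0.13358) = 0.5·√(4.1071e+05) = 320.43 Hz

320 Hz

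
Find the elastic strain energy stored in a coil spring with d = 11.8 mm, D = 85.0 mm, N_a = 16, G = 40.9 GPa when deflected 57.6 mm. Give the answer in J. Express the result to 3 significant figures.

k = Gd⁴/(8D³N_a) = (40.9×10³)(11.8⁴)/(8·85.0³·16) = 10.088 N/mm
U = ½kδ² = 0.5 × 10.088 × 57.6² = 16734 N·mm = 16.734 J

16.7 J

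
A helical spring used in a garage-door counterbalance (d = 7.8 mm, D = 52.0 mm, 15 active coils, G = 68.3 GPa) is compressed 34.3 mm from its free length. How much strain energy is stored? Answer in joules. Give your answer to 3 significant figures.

8.81 J

k = Gd⁴/(8D³N_a) = (68.3×10³)(7.8⁴)/(8·52.0³·15) = 14.983 N/mm
U = ½kδ² = 0.5 × 14.983 × 34.3² = 8813.9 N·mm = 8.8139 J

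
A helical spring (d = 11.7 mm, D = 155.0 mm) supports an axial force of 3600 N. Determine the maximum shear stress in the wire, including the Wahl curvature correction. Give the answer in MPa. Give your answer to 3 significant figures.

Spring index C = D/d = 155.0/11.7 = 13.2479
K_W = (4C−1)/(4C−4) + 0.615/C = 51.991/48.991 + 0.0464 = 1.1077
τ₀ = 8FD/(πd³) = 8·3600·155.0/(π·11.7³) = 4.464e+06/5031.6 = 887.19 MPa
τ_max = K·τ₀ = 1.1077 × 887.19 = 982.7 MPa

983 MPa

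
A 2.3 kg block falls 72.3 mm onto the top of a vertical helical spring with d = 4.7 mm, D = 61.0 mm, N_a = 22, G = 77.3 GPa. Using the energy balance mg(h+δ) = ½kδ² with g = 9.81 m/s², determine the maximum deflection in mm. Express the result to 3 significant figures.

k = Gd⁴/(8D³N_a) = (77.3×10³)(4.7⁴)/(8·61.0³·22) = 0.94421 N/mm
W = mg = 2.3 × 9.81 = 22.563 N
½kδ² − Wδ − Wh = 0 → δ = (W + √(W² + 2kWh))/k
δ = (22.563 + √(509.09 + 3080.59))/0.94421 = (22.563 + 59.914)/0.94421 = 87.35 mm

87.4 mm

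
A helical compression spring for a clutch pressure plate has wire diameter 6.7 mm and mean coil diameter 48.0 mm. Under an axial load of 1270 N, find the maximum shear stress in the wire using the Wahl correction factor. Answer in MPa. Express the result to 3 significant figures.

Spring index C = D/d = 48.0/6.7 = 7.1642
K_W = (4C−1)/(4C−4) + 0.615/C = 27.657/24.657 + 0.0858 = 1.2075
τ₀ = 8FD/(πd³) = 8·1270·48.0/(π·6.7³) = 487680/944.87 = 516.13 MPa
τ_max = K·τ₀ = 1.2075 × 516.13 = 623.24 MPa

623 MPa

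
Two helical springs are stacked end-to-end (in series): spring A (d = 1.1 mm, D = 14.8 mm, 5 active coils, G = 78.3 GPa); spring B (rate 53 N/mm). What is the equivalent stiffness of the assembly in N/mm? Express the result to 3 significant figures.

k_A = Gd⁴/(8D³N_a) = (78.3×10³)(1.1⁴)/(8·14.8³·5) = 0.88407 N/mm
Series: 1/k_eq = 1/0.88407 + 1/53 = 1.15; k_eq = 0.86957 N/mm

0.870 N/mm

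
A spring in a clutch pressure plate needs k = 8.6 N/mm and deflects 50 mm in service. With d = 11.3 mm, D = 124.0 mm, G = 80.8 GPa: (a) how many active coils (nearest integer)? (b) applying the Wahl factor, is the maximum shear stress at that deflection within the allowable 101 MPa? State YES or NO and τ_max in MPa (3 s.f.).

(a) 10 coils; (b) NO, τ_max = 107 MPa

N_a = Gd⁴/(8D³k) = (80.8×10³)(11.3⁴)/(8·124.0³·8.6) = 10.04 → N_a = 10
Actual rate k = Gd⁴/(8D³·10) = 8.6371 N/mm
Working load F = kδ = 8.6371·50 = 431.86 N
C = 124.0/11.3 = 10.9735; K_W = (4C−1)/(4C−4)+0.615/C = 1.1312
τ_max = K_W·8FD/(πd³) = 1.1312·94.508 = 106.91 MPa
τ_max > 101 MPa → exceeds allowable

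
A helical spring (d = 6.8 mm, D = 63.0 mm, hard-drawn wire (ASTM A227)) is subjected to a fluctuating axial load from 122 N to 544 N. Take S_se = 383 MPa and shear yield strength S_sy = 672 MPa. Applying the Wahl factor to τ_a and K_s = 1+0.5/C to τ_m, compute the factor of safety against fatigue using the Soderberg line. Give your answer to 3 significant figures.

C = D/d = 63.0/6.8 = 9.2647; K_W = (4C−1)/(4C−4)+0.615/C = 1.1571; K_s = 1+0.5/C = 1.0540
F_a = (F_max−F_min)/2 = 211 N; F_m = (F_max+F_min)/2 = 333 N
τ_a = K_W·8F_aD/(πd³) = 1.1571 × 107.66 = 124.57 MPa
τ_m = K_s·8F_mD/(πd³) = 1.0540 × 169.9 = 179.07 MPa
Soderberg: 1/n_f = τ_a/S_se + τ_m/S_sy = 124.57/383 + 179.07/672 = 0.32525 + 0.26647 = 0.59173
n_f = 1/0.59173 = 1.69

1.69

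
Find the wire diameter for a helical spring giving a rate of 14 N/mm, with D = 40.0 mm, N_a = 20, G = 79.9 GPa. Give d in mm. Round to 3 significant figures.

d = (8D³N_a·k / G)^(1/4) = (8·40.0³·20·14 / (79.9×10³))^0.25
  = (1794.2)^0.25 = 6.5083 mm

6.51 mm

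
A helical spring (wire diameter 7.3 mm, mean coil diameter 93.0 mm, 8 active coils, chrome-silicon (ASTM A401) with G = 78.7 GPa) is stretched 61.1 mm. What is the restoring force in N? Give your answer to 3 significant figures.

k = Gd⁴/(8D³N_a) = (78.7×10³)(7.3⁴)/(8·93.0³·8) = 4.3415 N/mm
F = k·δ = 4.3415 × 61.1 = 265.26 N

265 N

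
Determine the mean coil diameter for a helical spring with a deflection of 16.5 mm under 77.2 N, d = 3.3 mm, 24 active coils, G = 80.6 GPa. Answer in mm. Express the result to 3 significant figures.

Required rate k = F/δ = 77.2/16.5 = 4.6788 N/mm
D = (Gd⁴/(8N_a·k))^(1/3) = (80.6×10³·3.3⁴/(8·24·4.6788))^(1/3)
  = (10640.4)^(1/3) = 21.9947 mm

22.0 mm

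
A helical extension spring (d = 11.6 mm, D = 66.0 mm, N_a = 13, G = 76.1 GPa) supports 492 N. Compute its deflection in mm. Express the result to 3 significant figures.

k = Gd⁴/(8D³N_a) = (76.1×10³)(11.6⁴)/(8·66.0³·13) = 46.084 N/mm
δ = F/k = 492 / 46.084 = 10.676 mm

10.7 mm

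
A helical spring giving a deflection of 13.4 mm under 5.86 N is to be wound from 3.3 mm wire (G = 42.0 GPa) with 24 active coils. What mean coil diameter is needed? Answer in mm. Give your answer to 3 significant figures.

39.0 mm

Required rate k = F/δ = 5.86/13.4 = 0.43731 N/mm
D = (Gd⁴/(8N_a·k))^(1/3) = (42.0×10³·3.3⁴/(8·24·0.43731))^(1/3)
  = (59321.3)^(1/3) = 39.0005 mm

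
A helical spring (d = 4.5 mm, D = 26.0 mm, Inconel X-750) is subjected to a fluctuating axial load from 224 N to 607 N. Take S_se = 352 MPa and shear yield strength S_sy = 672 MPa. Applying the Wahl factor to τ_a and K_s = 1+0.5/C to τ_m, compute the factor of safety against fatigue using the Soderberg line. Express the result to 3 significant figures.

1.01

C = D/d = 26.0/4.5 = 5.7778; K_W = (4C−1)/(4C−4)+0.615/C = 1.2634; K_s = 1+0.5/C = 1.0865
F_a = (F_max−F_min)/2 = 191.5 N; F_m = (F_max+F_min)/2 = 415.5 N
τ_a = K_W·8F_aD/(πd³) = 1.2634 × 139.14 = 175.79 MPa
τ_m = K_s·8F_mD/(πd³) = 1.0865 × 301.89 = 328.01 MPa
Soderberg: 1/n_f = τ_a/S_se + τ_m/S_sy = 175.79/352 + 328.01/672 = 0.49940 + 0.48812 = 0.98752
n_f = 1/0.98752 = 1.013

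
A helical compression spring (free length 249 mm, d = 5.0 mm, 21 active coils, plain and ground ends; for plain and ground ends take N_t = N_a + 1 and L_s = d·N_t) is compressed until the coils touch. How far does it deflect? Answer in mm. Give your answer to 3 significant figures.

N_t = 22; L_s = 5.0·22 = 110 mm
δ_solid = L₀ − L_s = 249 − 110 = 139 mm

139 mm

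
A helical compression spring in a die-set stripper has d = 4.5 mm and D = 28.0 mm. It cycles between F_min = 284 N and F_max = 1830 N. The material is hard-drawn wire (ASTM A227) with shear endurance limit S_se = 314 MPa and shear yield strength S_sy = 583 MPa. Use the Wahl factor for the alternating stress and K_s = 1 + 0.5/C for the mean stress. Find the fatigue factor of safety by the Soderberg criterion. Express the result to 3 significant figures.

0.255

C = D/d = 28.0/4.5 = 6.2222; K_W = (4C−1)/(4C−4)+0.615/C = 1.2425; K_s = 1+0.5/C = 1.0804
F_a = (F_max−F_min)/2 = 773 N; F_m = (F_max+F_min)/2 = 1057 N
τ_a = K_W·8F_aD/(πd³) = 1.2425 × 604.84 = 751.49 MPa
τ_m = K_s·8F_mD/(πd³) = 1.0804 × 827.06 = 893.52 MPa
Soderberg: 1/n_f = τ_a/S_se + τ_m/S_sy = 751.49/314 + 893.52/583 = 2.39327 + 1.53262 = 3.9259
n_f = 1/3.9259 = 0.2547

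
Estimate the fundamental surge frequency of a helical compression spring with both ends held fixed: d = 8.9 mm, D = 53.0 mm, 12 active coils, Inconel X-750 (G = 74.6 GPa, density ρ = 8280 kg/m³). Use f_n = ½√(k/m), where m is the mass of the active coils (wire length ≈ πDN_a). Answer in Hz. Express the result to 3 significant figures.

k = Gd⁴/(8D³N_a) = (74.6×10³)(8.9⁴)/(8·53.0³·12) = 32.749 N/mm = 32749 N/m
Wire length L = πDN_a = π·53.0·12 = 1998.1 mm
m = ρ·(πd²/4)·L = 8280 × 62.211×10⁻⁶ m² × 1.9981 m = 1.0292 kg
f_n = ½√(k/m) = 0.5·√(32749/1.0292) = 0.5·√(31819) = 89.19 Hz

89.2 Hz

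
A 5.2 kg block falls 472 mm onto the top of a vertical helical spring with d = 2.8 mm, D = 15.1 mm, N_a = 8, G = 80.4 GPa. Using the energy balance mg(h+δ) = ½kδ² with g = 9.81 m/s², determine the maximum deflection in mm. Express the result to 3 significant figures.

48.7 mm

k = Gd⁴/(8D³N_a) = (80.4×10³)(2.8⁴)/(8·15.1³·8) = 22.427 N/mm
W = mg = 5.2 × 9.81 = 51.012 N
½kδ² − Wδ − Wh = 0 → δ = (W + √(W² + 2kWh))/k
δ = (51.012 + √(2602.2 + 1.07999e+06))/22.427 = (51.012 + 1040.5)/22.427 = 48.668 mm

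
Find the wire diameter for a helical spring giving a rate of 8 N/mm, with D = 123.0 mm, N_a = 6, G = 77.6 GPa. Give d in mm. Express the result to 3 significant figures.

9.80 mm

d = (8D³N_a·k / G)^(1/4) = (8·123.0³·6·8 / (77.6×10³))^0.25
  = (9208.4)^0.25 = 9.7959 mm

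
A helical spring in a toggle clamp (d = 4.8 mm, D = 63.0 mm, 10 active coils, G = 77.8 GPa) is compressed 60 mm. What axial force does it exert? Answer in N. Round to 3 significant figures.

k = Gd⁴/(8D³N_a) = (77.8×10³)(4.8⁴)/(8·63.0³·10) = 2.0646 N/mm
F = k·δ = 2.0646 × 60 = 123.88 N

124 N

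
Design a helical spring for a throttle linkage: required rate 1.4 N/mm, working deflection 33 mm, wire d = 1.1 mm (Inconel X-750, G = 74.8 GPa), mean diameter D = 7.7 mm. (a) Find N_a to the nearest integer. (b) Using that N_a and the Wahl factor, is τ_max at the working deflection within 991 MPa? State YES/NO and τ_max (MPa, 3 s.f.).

(a) 21 coils; (b) YES, τ_max = 842 MPa

N_a = Gd⁴/(8D³k) = (74.8×10³)(1.1⁴)/(8·7.7³·1.4) = 21.42 → N_a = 21
Actual rate k = Gd⁴/(8D³·21) = 1.4279 N/mm
Working load F = kδ = 1.4279·33 = 47.12 N
C = 7.7/1.1 = 7.0000; K_W = (4C−1)/(4C−4)+0.615/C = 1.2129
τ_max = K_W·8FD/(πd³) = 1.2129·694.16 = 841.91 MPa
τ_max ≤ 991 MPa → acceptable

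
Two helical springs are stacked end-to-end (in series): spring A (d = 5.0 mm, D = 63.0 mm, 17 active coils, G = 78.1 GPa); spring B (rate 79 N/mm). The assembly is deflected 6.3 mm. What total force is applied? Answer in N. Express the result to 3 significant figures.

k_A = Gd⁴/(8D³N_a) = (78.1×10³)(5.0⁴)/(8·63.0³·17) = 1.4354 N/mm
Series: 1/k_eq = 1/1.4354 + 1/79 = 0.70933; k_eq = 1.4098 N/mm
F = k_eq·δ = 1.4098·6.3 = 8.8816 N

8.88 N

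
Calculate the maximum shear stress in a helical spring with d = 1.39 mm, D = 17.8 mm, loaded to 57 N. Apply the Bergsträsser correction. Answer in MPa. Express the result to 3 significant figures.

Spring index C = D/d = 17.8/1.39 = 12.8058
K_B = (4C+2)/(4C−3) = 53.223/48.223 = 1.1037
τ₀ = 8FD/(πd³) = 8·57·17.8/(π·1.39³) = 8116.8/8.4371 = 962.03 MPa
τ_max = K·τ₀ = 1.1037 × 962.03 = 1061.8 MPa

1060 MPa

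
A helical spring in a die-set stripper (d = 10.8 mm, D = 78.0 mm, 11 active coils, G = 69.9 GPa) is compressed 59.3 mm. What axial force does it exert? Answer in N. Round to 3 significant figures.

1350 N

k = Gd⁴/(8D³N_a) = (69.9×10³)(10.8⁴)/(8·78.0³·11) = 22.772 N/mm
F = k·δ = 22.772 × 59.3 = 1350.4 N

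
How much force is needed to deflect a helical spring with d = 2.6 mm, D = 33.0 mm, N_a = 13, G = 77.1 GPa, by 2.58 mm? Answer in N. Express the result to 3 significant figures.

2.43 N

k = Gd⁴/(8D³N_a) = (77.1×10³)(2.6⁴)/(8·33.0³·13) = 0.9427 N/mm
F = k·δ = 0.9427 × 2.58 = 2.4322 N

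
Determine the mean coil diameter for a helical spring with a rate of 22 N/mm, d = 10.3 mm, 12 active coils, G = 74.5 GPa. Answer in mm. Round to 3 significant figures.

73.5 mm

D = (Gd⁴/(8N_a·k))^(1/3) = (74.5×10³·10.3⁴/(8·12·22))^(1/3)
  = (397019)^(1/3) = 73.4971 mm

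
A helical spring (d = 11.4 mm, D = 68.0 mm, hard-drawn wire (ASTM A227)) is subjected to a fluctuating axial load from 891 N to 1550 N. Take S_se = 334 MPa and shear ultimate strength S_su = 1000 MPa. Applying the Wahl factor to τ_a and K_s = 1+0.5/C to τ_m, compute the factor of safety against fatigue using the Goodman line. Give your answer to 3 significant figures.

3.34

C = D/d = 68.0/11.4 = 5.9649; K_W = (4C−1)/(4C−4)+0.615/C = 1.2542; K_s = 1+0.5/C = 1.0838
F_a = (F_max−F_min)/2 = 329.5 N; F_m = (F_max+F_min)/2 = 1220.5 N
τ_a = K_W·8F_aD/(πd³) = 1.2542 × 38.511 = 48.3 MPa
τ_m = K_s·8F_mD/(πd³) = 1.0838 × 142.65 = 154.61 MPa
Goodman: 1/n_f = τ_a/S_se + τ_m/S_su = 48.3/334 + 154.61/1000 = 0.14461 + 0.15461 = 0.29922
n_f = 1/0.29922 = 3.342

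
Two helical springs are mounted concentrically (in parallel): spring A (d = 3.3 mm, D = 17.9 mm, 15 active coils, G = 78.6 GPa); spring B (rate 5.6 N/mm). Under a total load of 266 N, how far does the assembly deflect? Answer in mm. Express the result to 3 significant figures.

13.9 mm

k_A = Gd⁴/(8D³N_a) = (78.6×10³)(3.3⁴)/(8·17.9³·15) = 13.544 N/mm
Parallel: k_eq = 13.544 + 5.6 = 19.144 N/mm
δ = F/k_eq = 266/19.144 = 13.895 mm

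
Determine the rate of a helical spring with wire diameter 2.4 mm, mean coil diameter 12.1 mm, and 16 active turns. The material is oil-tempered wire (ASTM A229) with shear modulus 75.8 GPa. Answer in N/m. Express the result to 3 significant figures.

k = Gd⁴/(8D³N_a) = (75.8×10³ × 2.4⁴) / (8 × 12.1³ × 16)
  = 2.51486e+06 / 226760 = 11.09 N/mm = 11090 N/m

11100 N/m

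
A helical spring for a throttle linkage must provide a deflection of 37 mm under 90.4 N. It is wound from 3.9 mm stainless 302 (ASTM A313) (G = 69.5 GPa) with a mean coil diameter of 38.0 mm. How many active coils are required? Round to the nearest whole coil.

Required rate k = F/δ = 90.4/37 = 2.4432 N/mm
N_a = Gd⁴/(8D³k) = (69.5×10³ × 3.9⁴)/(8 × 38.0³ × 2.4432)
    = 1.60784e+07 / 1.07253e+06 = 14.99 → 15 coils

15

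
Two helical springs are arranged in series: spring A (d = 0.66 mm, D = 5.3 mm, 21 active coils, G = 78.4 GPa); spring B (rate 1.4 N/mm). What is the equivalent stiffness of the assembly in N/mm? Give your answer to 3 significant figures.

0.417 N/mm

k_A = Gd⁴/(8D³N_a) = (78.4×10³)(0.66⁴)/(8·5.3³·21) = 0.59478 N/mm
Series: 1/k_eq = 1/0.59478 + 1/1.4 = 2.3956; k_eq = 0.41743 N/mm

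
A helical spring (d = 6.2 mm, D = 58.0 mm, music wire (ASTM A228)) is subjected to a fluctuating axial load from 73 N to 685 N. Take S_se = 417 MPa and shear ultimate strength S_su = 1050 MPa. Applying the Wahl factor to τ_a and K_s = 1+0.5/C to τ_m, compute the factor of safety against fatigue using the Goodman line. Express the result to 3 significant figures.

1.31

C = D/d = 58.0/6.2 = 9.3548; K_W = (4C−1)/(4C−4)+0.615/C = 1.1555; K_s = 1+0.5/C = 1.0534
F_a = (F_max−F_min)/2 = 306 N; F_m = (F_max+F_min)/2 = 379 N
τ_a = K_W·8F_aD/(πd³) = 1.1555 × 189.63 = 219.12 MPa
τ_m = K_s·8F_mD/(πd³) = 1.0534 × 234.87 = 247.43 MPa
Goodman: 1/n_f = τ_a/S_se + τ_m/S_su = 219.12/417 + 247.43/1050 = 0.52547 + 0.23564 = 0.76112
n_f = 1/0.76112 = 1.314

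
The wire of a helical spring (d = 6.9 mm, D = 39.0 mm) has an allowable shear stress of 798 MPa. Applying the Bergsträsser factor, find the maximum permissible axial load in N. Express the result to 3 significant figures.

2100 N

C = D/d = 39.0/6.9 = 5.6522
K_B = (4C+2)/(4C−3) = 24.609/19.609 = 1.2550
τ_max = K·8FD/(πd³) → F_max = τ_allow·πd³/(8DK)
F_max = 798·π·6.9³/(8·39.0·1.2550) = 8.2357e+05/391.56 = 2103.3 N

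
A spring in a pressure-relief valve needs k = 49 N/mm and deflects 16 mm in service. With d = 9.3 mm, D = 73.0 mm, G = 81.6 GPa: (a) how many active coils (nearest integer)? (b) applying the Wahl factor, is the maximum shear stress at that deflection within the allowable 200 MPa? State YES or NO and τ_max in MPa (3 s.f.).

(a) 4 coils; (b) NO, τ_max = 215 MPa

N_a = Gd⁴/(8D³k) = (81.6×10³)(9.3⁴)/(8·73.0³·49) = 4.003 → N_a = 4
Actual rate k = Gd⁴/(8D³·4) = 49.035 N/mm
Working load F = kδ = 49.035·16 = 784.55 N
C = 73.0/9.3 = 7.8495; K_W = (4C−1)/(4C−4)+0.615/C = 1.1878
τ_max = K_W·8FD/(πd³) = 1.1878·181.32 = 215.38 MPa
τ_max > 200 MPa → exceeds allowable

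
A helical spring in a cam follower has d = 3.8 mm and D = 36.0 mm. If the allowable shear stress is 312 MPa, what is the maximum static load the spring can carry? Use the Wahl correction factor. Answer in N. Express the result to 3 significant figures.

162 N

C = D/d = 36.0/3.8 = 9.4737
K_W = (4C−1)/(4C−4) + 0.615/C = 36.895/33.895 + 0.0649 = 1.1534
τ_max = K·8FD/(πd³) → F_max = τ_allow·πd³/(8DK)
F_max = 312·π·3.8³/(8·36.0·1.1534) = 53784/332.19 = 161.91 N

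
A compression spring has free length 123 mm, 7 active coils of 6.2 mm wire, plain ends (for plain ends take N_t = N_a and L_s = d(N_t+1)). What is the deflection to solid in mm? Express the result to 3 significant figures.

N_t = 7; L_s = 6.2·8 = 49.6 mm
δ_solid = L₀ − L_s = 123 − 49.6 = 73.4 mm

73.4 mm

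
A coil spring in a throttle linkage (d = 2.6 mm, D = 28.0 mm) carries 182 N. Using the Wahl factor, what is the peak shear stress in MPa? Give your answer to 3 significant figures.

Spring index C = D/d = 28.0/2.6 = 10.7692
K_W = (4C−1)/(4C−4) + 0.615/C = 42.077/39.077 + 0.0571 = 1.1339
τ₀ = 8FD/(πd³) = 8·182·28.0/(π·2.6³) = 40768/55.217 = 738.33 MPa
τ_max = K·τ₀ = 1.1339 × 738.33 = 837.17 MPa

837 MPa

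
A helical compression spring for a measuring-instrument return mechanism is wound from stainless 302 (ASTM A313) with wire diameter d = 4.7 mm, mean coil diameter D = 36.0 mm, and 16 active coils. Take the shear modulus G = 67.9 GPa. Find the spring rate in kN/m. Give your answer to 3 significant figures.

5.55 kN/m

k = Gd⁴/(8D³N_a) = (67.9×10³ × 4.7⁴) / (8 × 36.0³ × 16)
  = 3.3133e+07 / 5.97197e+06 = 5.5481 N/mm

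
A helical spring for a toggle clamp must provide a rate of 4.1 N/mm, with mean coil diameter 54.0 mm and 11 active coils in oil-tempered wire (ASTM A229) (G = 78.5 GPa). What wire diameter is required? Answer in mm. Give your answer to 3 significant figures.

d = (8D³N_a·k / G)^(1/4) = (8·54.0³·11·4.1 / (78.5×10³))^0.25
  = (723.73)^0.25 = 5.1867 mm

5.19 mm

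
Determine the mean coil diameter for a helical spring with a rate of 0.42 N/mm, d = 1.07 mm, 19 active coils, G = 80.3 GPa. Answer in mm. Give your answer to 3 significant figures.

11.8 mm

D = (Gd⁴/(8N_a·k))^(1/3) = (80.3×10³·1.07⁴/(8·19·0.42))^(1/3)
  = (1648.76)^(1/3) = 11.8137 mm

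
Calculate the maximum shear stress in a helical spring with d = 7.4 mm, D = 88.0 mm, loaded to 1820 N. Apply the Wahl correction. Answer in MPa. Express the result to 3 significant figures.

Spring index C = D/d = 88.0/7.4 = 11.8919
K_W = (4C−1)/(4C−4) + 0.615/C = 46.568/43.568 + 0.0517 = 1.1206
τ₀ = 8FD/(πd³) = 8·1820·88.0/(π·7.4³) = 1.28128e+06/1273 = 1006.5 MPa
τ_max = K·τ₀ = 1.1206 × 1006.5 = 1127.8 MPa

1130 MPa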